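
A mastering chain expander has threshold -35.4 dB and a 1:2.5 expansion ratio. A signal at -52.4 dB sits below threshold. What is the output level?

-77.9 dB

Undershoot = (-35.4) − (-52.4) = 17 dB.
At 1:2.5, that expands to 42.5 dB under threshold.
Output = -35.4 − 42.5 = -77.9 dB.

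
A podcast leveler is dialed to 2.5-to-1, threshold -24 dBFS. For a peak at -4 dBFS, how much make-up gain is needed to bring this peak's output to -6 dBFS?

10 dB

Overshoot 20 dB → 20/2.5 = 8 dB after compression, so the compressed level is -24 + 8 = -16 dBFS.
Make-up = target − compressed = -6 − (-16) = 10 dB.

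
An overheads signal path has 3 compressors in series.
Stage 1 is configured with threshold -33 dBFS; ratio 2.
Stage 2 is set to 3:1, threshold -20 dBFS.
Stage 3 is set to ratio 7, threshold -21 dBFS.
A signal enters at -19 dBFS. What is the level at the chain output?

Stage 1: -19 dBFS is 14 dB over -33 dBFS; at 2:1 that becomes 7 dB over, giving -26 dBFS.
Stage 2: -26 dBFS ≤ -20 dBFS, so stage 2 doesn't engage; output -26 dBFS.
Stage 3: -26 dBFS ≤ -21 dBFS, so stage 3 doesn't engage; output -26 dBFS.

-26 dBFS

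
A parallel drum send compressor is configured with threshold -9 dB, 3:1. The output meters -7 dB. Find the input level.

-3 dB

The compressed level sits -7 − (-9) = 2 dB over threshold.
Before 3:1 compression the overshoot was 2 × 3 = 6 dB, so input = -9 + 6 = -3 dB.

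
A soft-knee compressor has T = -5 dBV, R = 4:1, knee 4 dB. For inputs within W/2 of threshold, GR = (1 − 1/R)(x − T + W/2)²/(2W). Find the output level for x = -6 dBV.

-6.09375 dBV

x − T + W/2 = -6 − (-5) + 2 = 1.
GR = (1 − 1/4) × 1² / 8 = 0.75 × 1 / 8 = 0.09375 dB.
Output = -6 − 0.09375 = -6.09375 dBV.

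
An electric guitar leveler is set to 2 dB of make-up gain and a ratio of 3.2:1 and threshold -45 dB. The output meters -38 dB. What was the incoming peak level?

-29 dB

Before make-up, the level was -38 − 2 = -40 dB.
The compressed level sits -40 − (-45) = 5 dB over threshold.
Undo the ratio: input overshoot = 5 × 3.2 = 16 dB, giving input = -29 dB.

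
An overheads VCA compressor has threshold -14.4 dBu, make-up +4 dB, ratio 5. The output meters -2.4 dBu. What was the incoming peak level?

Before make-up, the level was -2.4 − 4 = -6.4 dBu.
That's 8 dB above the -14.4 dBu threshold.
Before 5:1 compression the overshoot was 8 × 5 = 40 dB, so input = -14.4 + 40 = 25.6 dBu.

25.6 dBu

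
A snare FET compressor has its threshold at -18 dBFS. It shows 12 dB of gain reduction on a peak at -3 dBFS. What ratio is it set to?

5:1

Input overshoot = -3 − (-18) = 15 dB.
Output overshoot = 15 − 12 = 3 dB.
Ratio = input overshoot / output overshoot = 15 / 3 = 5.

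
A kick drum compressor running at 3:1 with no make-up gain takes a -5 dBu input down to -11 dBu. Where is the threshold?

Let T be the threshold. Output overshoot = (input overshoot)/R, so -11 − T = (-5 − T)/3.
3·(-11 − T) = -5 − T → 2·T = -33 − (-5) = -28.
T = -28/2 = -14 dBu.

-14 dBu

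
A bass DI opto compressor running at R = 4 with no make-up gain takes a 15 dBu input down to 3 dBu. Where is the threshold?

Let T be the threshold. Output overshoot = (input overshoot)/R, so 3 − T = (15 − T)/4.
4·(3 − T) = 15 − T → 3·T = 12 − 15 = -3.
T = -3/3 = -1 dBu.

-1 dBu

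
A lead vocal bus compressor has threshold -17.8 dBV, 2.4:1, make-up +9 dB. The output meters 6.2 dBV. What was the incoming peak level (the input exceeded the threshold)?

18.2 dBV

Remove make-up: 6.2 − 9 = -2.8 dBV.
Post-compression overshoot = -2.8 − (-17.8) = 15 dB.
Undo the ratio: input overshoot = 15 × 2.4 = 36 dB, giving input = 18.2 dBV.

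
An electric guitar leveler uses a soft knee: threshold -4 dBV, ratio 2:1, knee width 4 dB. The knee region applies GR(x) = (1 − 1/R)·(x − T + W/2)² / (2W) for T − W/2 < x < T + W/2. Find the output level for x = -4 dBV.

-4.25 dBV

x − T + W/2 = -4 − (-4) + 2 = 2.
GR = (1 − 1/2) × 2² / 8 = 0.5 × 4 / 8 = 0.25 dB.
Output = -4 − 0.25 = -4.25 dBV.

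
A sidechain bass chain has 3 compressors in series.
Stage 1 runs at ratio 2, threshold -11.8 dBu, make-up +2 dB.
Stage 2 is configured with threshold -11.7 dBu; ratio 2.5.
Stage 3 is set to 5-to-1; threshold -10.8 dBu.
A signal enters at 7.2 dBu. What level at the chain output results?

Stage 1: overshoot 19 dB → 19/2 = 9.5 dB → -2.3 dBu; +2 dB make-up → -0.3 dBu.
Stage 2: 11.4 dB above -11.7 dBu, reduced 2.5:1 to 4.56 dB above → -7.14 dBu.
Stage 3: overshoot 3.66 dB → 3.66/5 = 0.732 dB → -10.068 dBu.

-10.068 dBu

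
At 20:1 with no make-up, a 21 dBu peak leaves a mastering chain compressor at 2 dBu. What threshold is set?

Input is 20 dB above T (since output overshoot × R = input overshoot: (2 − T)·20 = 21 − T gives T = 1 dBu).
Check: 1 + (21 − 1)/20 = 1 + 1 = 2 dBu. ✓

1 dBu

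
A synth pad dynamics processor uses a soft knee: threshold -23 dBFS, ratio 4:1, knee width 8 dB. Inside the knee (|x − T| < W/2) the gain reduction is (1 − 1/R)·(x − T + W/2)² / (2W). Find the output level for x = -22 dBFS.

-23.171875 dBFS

x − T + W/2 = -22 − (-23) + 4 = 5.
GR = (1 − 1/4) × 5² / 16 = 0.75 × 25 / 16 = 1.171875 dB.
Output = -22 − 1.171875 = -23.171875 dBFS.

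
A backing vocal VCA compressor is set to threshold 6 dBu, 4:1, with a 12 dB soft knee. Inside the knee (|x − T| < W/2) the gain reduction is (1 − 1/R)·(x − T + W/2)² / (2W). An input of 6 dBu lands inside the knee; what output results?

x − T + W/2 = 6 − 6 + 6 = 6.
GR = (1 − 1/4) × 6² / 24 = 0.75 × 36 / 24 = 1.125 dB.
Output = 6 − 1.125 = 4.875 dBu.

4.875 dBu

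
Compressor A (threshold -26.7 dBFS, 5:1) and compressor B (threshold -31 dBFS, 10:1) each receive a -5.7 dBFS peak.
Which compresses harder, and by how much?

A: overshoot 21 dB → output overshoot 4.2 dB → GR 16.8 dB.
B: overshoot 25.3 dB → output overshoot 2.53 dB → GR 22.77 dB.
B reduces 5.97 dB more.

B, by 5.97 dB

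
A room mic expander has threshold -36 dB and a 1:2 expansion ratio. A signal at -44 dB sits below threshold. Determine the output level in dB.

Undershoot = (-36) − (-44) = 8 dB.
At 1:2, that expands to 16 dB under threshold.
Output = -36 − 16 = -52 dB.

-52 dB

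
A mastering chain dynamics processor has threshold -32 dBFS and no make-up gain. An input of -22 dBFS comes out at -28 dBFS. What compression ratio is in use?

2.5:1

Input overshoot = -22 − (-32) = 10 dB; output overshoot = -28 − (-32) = 4 dB.
Ratio = 10 / 4 = 2.5.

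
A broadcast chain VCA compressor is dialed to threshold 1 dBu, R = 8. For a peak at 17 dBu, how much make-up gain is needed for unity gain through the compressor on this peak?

14 dB

The peak compresses to 1 + 16/8 = 3 dBu.
To reach 17 dBu requires 17 − 3 = 14 dB of make-up.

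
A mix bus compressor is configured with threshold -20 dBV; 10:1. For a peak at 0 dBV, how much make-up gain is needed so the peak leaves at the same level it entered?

The peak compresses to -20 + 20/10 = -18 dBV.
To reach 0 dBV requires 0 − (-18) = 18 dB of make-up.

18 dB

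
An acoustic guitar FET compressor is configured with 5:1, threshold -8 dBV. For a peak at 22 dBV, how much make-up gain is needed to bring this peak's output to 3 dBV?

5 dB

Without make-up, output = threshold + overshoot/5 = -8 + 6 = -2 dBV.
Gap to target: 5 dB.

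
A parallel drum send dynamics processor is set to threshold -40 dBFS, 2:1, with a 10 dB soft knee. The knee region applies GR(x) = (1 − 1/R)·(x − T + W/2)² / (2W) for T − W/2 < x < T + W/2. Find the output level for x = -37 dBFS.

x − T + W/2 = -37 − (-40) + 5 = 8.
GR = (1 − 1/2) × 8² / 20 = 0.5 × 64 / 20 = 1.6 dB.
Output = -37 − 1.6 = -38.6 dBFS.

-38.6 dBFS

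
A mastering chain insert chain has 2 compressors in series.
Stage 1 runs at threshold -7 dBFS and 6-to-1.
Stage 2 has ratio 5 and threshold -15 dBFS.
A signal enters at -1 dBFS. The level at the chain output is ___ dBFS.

-13.2 dBFS

Stage 1: overshoot 6 dB → 6/6 = 1 dB → -6 dBFS.
Stage 2: overshoot 9 dB → 9/5 = 1.8 dB → -13.2 dBFS.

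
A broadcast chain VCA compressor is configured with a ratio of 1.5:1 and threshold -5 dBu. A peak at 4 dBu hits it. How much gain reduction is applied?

Overshoot = 4 − (-5) = 9 dB.
A 1.5:1 ratio leaves 6 dB of that excess.
Gain reduction = 9 − 6 = 3 dB.

3 dB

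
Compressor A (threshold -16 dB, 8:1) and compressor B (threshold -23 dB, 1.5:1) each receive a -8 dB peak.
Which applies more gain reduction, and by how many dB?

A, by 2 dB

A: 8 dB over, compressed to 1 dB over, so 7 dB of GR.
B: 15 dB over, compressed to 10 dB over, so 5 dB of GR.
Difference: 2 dB in favour of A.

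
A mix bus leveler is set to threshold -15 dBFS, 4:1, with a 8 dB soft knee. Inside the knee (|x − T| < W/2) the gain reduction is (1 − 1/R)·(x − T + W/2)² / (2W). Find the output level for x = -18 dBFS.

x − T + W/2 = -18 − (-15) + 4 = 1.
GR = (1 − 1/4) × 1² / 16 = 0.75 × 1 / 16 = 0.046875 dB.
Output = -18 − 0.046875 = -18.046875 dBFS.

-18.046875 dBFS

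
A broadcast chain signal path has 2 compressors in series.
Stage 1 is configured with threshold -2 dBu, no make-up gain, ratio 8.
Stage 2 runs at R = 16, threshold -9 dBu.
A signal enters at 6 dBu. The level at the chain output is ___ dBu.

Stage 1: overshoot 8 dB → 8/8 = 1 dB → -1 dBu.
Stage 2: 8 dB above -9 dBu, reduced 16:1 to 0.5 dB above → -8.5 dBu.

-8.5 dBu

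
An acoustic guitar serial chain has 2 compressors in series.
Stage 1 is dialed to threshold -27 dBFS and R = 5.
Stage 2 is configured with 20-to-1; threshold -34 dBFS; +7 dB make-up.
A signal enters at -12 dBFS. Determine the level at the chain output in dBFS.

Stage 1: 15 dB above -27 dBFS, reduced 5:1 to 3 dB above → -24 dBFS.
Stage 2: overshoot 10 dB → 10/20 = 0.5 dB → -33.5 dBFS; +7 dB make-up → -26.5 dBFS.

-26.5 dBFS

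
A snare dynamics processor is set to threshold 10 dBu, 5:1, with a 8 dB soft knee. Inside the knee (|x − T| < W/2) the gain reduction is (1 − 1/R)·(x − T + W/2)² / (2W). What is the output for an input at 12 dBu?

10.2 dBu

x − T + W/2 = 12 − 10 + 4 = 6.
GR = (1 − 1/5) × 6² / 16 = 0.8 × 36 / 16 = 1.8 dB.
Output = 12 − 1.8 = 10.2 dBu.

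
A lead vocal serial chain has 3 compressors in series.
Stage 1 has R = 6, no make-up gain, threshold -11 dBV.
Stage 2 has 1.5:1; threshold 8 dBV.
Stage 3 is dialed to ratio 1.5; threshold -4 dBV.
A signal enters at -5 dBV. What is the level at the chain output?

Stage 1: -5 dBV is 6 dB over -11 dBV; at 6:1 that becomes 1 dB over, giving -10 dBV.
Stage 2: -10 dBV is at or below the 8 dBV threshold — no compression; output -10 dBV.
Stage 3: -10 dBV is at or below the -4 dBV threshold — no compression; output -10 dBV.

-10 dBV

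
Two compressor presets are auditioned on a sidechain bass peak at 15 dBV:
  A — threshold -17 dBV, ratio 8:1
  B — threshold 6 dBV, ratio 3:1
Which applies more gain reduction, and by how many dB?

A, by 22 dB

A: GR = 32 − 32/8 = 28 dB.
B: GR = 9 − 9/3 = 6 dB.
A applies 22 dB more gain reduction.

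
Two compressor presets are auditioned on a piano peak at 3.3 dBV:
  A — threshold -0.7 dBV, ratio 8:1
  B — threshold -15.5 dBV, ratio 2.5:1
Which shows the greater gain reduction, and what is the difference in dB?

B, by 7.78 dB

A: GR = 4 − 4/8 = 3.5 dB.
B: GR = 18.8 − 18.8/2.5 = 11.28 dB.
B applies 7.78 dB more gain reduction.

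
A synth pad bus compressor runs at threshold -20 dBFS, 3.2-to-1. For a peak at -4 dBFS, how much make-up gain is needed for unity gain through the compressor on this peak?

11 dB

The peak compresses to -20 + 16/3.2 = -15 dBFS.
To reach -4 dBFS requires -4 − (-15) = 11 dB of make-up.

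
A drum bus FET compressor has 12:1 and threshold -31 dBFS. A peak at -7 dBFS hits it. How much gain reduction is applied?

22 dB

Overshoot = -7 − (-31) = 24 dB.
A 12:1 ratio leaves 2 dB of that excess.
Gain reduction = 24 − 2 = 22 dB.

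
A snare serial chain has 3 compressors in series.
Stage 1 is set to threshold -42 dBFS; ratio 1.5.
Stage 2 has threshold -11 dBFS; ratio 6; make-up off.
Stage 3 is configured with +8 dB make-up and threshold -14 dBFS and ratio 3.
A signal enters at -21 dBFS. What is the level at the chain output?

Stage 1: -21 dBFS is 21 dB over -42 dBFS; at 1.5:1 that becomes 14 dB over, giving -28 dBFS.
Stage 2: below threshold (-28 ≤ -11); passes unchanged; output -28 dBFS.
Stage 3: -28 dBFS ≤ -14 dBFS, so stage 3 doesn't engage; make-up brings it to -20 dBFS.

-20 dBFS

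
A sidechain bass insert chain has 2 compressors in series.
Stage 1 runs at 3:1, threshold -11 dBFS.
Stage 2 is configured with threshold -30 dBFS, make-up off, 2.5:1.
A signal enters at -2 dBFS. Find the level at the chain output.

-21.2 dBFS

Stage 1: 9 dB above -11 dBFS, reduced 3:1 to 3 dB above → -8 dBFS.
Stage 2: 22 dB above -30 dBFS, reduced 2.5:1 to 8.8 dB above → -21.2 dBFS.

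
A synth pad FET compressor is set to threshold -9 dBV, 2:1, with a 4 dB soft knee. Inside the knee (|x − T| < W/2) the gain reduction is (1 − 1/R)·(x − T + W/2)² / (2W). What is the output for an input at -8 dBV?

-8.5625 dBV

x − T + W/2 = -8 − (-9) + 2 = 3.
GR = (1 − 1/2) × 3² / 8 = 0.5 × 9 / 8 = 0.5625 dB.
Output = -8 − 0.5625 = -8.5625 dBV.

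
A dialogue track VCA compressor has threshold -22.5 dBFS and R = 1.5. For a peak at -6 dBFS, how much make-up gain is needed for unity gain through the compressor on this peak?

Overshoot 16.5 dB → 16.5/1.5 = 11 dB after compression, so the compressed level is -22.5 + 11 = -11.5 dBFS.
Make-up = target − compressed = -6 − (-11.5) = 5.5 dB.

5.5 dB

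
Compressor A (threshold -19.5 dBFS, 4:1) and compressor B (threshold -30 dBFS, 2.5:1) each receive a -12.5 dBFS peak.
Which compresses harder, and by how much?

A: overshoot 7 dB → output overshoot 1.75 dB → GR 5.25 dB.
B: overshoot 17.5 dB → output overshoot 7 dB → GR 10.5 dB.
Difference: 5.25 dB in favour of B.

B, by 5.25 dB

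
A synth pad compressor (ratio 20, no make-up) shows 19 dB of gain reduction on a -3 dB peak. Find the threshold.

Gain reduction = -3 − (-22) = 19 dB; output overshoot = GR / (R − 1) = 19 / 19 = 1 dB.
Threshold = output − output overshoot = -22 − 1 = -23 dB.

-23 dB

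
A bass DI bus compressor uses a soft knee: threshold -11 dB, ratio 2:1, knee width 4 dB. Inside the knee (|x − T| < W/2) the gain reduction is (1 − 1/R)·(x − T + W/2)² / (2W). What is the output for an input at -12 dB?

-12.0625 dB

x − T + W/2 = -12 − (-11) + 2 = 1.
GR = (1 − 1/2) × 1² / 8 = 0.5 × 1 / 8 = 0.0625 dB.
Output = -12 − 0.0625 = -12.0625 dB.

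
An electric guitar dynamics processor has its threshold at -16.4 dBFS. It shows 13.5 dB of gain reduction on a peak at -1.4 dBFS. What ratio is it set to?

10:1

Input overshoot = -1.4 − (-16.4) = 15 dB.
Output overshoot = 15 − 13.5 = 1.5 dB.
Ratio = input overshoot / output overshoot = 15 / 1.5 = 10.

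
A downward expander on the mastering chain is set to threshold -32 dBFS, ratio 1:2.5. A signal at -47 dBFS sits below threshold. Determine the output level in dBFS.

Undershoot = (-32) − (-47) = 15 dB.
At 1:2.5, that expands to 37.5 dB under threshold.
Output = -32 − 37.5 = -69.5 dBFS.

-69.5 dBFS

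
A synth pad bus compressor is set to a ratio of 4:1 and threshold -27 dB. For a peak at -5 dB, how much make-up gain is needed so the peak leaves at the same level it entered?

Without make-up, output = threshold + overshoot/4 = -27 + 5.5 = -21.5 dB.
Gap to target: 16.5 dB.

16.5 dB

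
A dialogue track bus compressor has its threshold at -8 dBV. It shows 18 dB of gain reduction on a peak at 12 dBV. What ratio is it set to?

Input overshoot = 12 − (-8) = 20 dB.
Output overshoot = 20 − 18 = 2 dB.
Ratio = input overshoot / output overshoot = 20 / 2 = 10.

10:1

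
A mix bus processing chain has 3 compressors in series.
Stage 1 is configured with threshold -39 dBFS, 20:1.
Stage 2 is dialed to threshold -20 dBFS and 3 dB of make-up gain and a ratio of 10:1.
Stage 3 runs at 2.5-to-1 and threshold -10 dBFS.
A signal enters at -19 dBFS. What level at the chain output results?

Stage 1: -19 dBFS is 20 dB over -39 dBFS; at 20:1 that becomes 1 dB over, giving -38 dBFS.
Stage 2: -38 dBFS ≤ -20 dBFS, so stage 2 doesn't engage; make-up brings it to -35 dBFS.
Stage 3: below threshold (-35 ≤ -10); passes unchanged; output -35 dBFS.

-35 dBFS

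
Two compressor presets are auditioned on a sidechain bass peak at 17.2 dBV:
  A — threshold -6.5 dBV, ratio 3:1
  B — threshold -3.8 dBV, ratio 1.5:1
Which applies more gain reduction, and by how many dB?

A: 23.7 dB over, compressed to 7.9 dB over, so 15.8 dB of GR.
B: 21 dB over, compressed to 14 dB over, so 7 dB of GR.
Difference: 8.8 dB in favour of A.

A, by 8.8 dB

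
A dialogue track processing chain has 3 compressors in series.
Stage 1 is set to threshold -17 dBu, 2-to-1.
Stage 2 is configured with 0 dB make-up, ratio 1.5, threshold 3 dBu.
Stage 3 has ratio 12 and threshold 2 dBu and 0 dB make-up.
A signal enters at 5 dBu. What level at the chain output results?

Stage 1: overshoot 22 dB → 22/2 = 11 dB → -6 dBu.
Stage 2: -6 dBu is at or below the 3 dBu threshold — no compression; output -6 dBu.
Stage 3: -6 dBu ≤ 2 dBu, so stage 3 doesn't engage; output -6 dBu.

-6 dBu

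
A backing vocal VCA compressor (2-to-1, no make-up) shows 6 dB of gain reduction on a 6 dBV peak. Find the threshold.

-6 dBV

Let T be the threshold. Output overshoot = (input overshoot)/R, so 0 − T = (6 − T)/2.
2·(0 − T) = 6 − T → 1·T = 0 − 6 = -6.
T = -6/1 = -6 dBV.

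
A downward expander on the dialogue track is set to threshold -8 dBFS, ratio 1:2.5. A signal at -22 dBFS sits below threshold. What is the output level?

-43 dBFS

Below threshold, a 1:2.5 expander applies gain = (2.5−1)×(T − x) of attenuation.
(2.5−1) × 14 = 21 dB, so output = -22 − 21 = -43 dBFS.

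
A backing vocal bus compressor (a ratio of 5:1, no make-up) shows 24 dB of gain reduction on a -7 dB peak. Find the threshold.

-37 dB

Gain reduction = -7 − (-31) = 24 dB; output overshoot = GR / (R − 1) = 24 / 4 = 6 dB.
Threshold = output − output overshoot = -31 − 6 = -37 dB.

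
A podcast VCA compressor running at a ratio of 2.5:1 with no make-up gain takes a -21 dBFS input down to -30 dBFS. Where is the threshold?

Input is 15 dB above T (since output overshoot × R = input overshoot: (-30 − T)·2.5 = -21 − T gives T = -36 dBFS).
Check: -36 + (-21 − (-36))/2.5 = -36 + 6 = -30 dBFS. ✓

-36 dBFS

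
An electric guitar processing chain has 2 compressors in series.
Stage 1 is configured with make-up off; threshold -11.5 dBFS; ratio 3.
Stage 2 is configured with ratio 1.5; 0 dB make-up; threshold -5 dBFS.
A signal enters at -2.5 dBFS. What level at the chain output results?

-8.5 dBFS

Stage 1: 9 dB above -11.5 dBFS, reduced 3:1 to 3 dB above → -8.5 dBFS.
Stage 2: -8.5 dBFS is at or below the -5 dBFS threshold — no compression; output -8.5 dBFS.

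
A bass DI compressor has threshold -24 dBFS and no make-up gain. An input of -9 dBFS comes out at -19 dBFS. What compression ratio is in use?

Input overshoot = -9 − (-24) = 15 dB; output overshoot = -19 − (-24) = 5 dB.
Ratio = 15 / 5 = 3.

3:1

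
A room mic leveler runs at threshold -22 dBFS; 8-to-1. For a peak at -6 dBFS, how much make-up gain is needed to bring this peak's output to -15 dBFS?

The peak compresses to -22 + 16/8 = -20 dBFS.
To reach -15 dBFS requires -15 − (-20) = 5 dB of make-up.

5 dB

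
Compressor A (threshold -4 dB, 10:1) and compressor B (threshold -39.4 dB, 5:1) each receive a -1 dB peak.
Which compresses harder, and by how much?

B, by 28.02 dB

A: 3 dB over, compressed to 0.3 dB over, so 2.7 dB of GR.
B: 38.4 dB over, compressed to 7.68 dB over, so 30.72 dB of GR.
B reduces 28.02 dB more.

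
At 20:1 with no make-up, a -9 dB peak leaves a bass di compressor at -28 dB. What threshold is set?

-29 dB

Input is 20 dB above T (since output overshoot × R = input overshoot: (-28 − T)·20 = -9 − T gives T = -29 dB).
Check: -29 + (-9 − (-29))/20 = -29 + 1 = -28 dB. ✓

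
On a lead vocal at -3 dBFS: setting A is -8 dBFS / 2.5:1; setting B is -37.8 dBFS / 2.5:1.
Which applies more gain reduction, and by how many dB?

B, by 17.88 dB

A: overshoot 5 dB → output overshoot 2 dB → GR 3 dB.
B: overshoot 34.8 dB → output overshoot 13.92 dB → GR 20.88 dB.
B applies 17.88 dB more gain reduction.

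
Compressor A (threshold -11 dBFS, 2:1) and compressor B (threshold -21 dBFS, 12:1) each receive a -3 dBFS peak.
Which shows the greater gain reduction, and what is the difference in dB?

B, by 12.5 dB

A: overshoot 8 dB → output overshoot 4 dB → GR 4 dB.
B: overshoot 18 dB → output overshoot 1.5 dB → GR 16.5 dB.
B applies 12.5 dB more gain reduction.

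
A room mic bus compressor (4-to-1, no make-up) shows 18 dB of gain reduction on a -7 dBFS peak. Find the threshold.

-31 dBFS

Gain reduction = -7 − (-25) = 18 dB; output overshoot = GR / (R − 1) = 18 / 3 = 6 dB.
Threshold = output − output overshoot = -25 − 6 = -31 dBFS.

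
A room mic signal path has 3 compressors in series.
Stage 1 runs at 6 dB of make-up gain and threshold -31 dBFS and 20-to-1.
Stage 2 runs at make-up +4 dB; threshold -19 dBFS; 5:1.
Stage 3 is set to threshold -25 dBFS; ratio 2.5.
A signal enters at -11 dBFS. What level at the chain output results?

Stage 1: overshoot 20 dB → 20/20 = 1 dB → -30 dBFS; +6 dB make-up → -24 dBFS.
Stage 2: -24 dBFS ≤ -19 dBFS, so stage 2 doesn't engage; make-up brings it to -20 dBFS.
Stage 3: overshoot 5 dB → 5/2.5 = 2 dB → -23 dBFS.

-23 dBFS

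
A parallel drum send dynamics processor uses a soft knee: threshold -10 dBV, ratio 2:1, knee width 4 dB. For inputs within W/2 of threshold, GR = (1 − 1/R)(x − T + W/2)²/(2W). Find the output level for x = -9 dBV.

-9.5625 dBV

x − T + W/2 = -9 − (-10) + 2 = 3.
GR = (1 − 1/2) × 3² / 8 = 0.5 × 9 / 8 = 0.5625 dB.
Output = -9 − 0.5625 = -9.5625 dBV.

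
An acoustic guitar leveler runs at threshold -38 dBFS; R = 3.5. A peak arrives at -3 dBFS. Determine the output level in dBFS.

-28 dBFS

-3 dBFS sits 35 dB over threshold.
The 35 dB excess becomes 10 dB after 3.5:1 reduction.
So the level is -38 + 10 = -28 dBFS.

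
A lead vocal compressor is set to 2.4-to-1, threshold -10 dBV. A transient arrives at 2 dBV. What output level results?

2 dBV sits 12 dB over threshold.
2.4:1 compression reduces that to 12/2.4 = 5 dB over.
Output = -10 + 5 = -5 dBV.

-5 dBV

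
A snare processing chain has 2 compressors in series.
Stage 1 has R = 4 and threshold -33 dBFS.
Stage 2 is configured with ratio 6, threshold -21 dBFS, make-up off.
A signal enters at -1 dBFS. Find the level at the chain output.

-25 dBFS

Stage 1: -1 dBFS is 32 dB over -33 dBFS; at 4:1 that becomes 8 dB over, giving -25 dBFS.
Stage 2: -25 dBFS ≤ -21 dBFS, so stage 2 doesn't engage; output -25 dBFS.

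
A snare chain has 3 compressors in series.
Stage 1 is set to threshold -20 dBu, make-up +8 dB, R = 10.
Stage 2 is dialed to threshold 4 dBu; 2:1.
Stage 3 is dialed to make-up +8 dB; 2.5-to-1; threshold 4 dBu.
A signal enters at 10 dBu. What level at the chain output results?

-1 dBu

Stage 1: 30 dB above -20 dBu, reduced 10:1 to 3 dB above → -17 dBu; +8 dB make-up → -9 dBu.
Stage 2: below threshold (-9 ≤ 4); passes unchanged; output -9 dBu.
Stage 3: -9 dBu is at or below the 4 dBu threshold — no compression; make-up brings it to -1 dBu.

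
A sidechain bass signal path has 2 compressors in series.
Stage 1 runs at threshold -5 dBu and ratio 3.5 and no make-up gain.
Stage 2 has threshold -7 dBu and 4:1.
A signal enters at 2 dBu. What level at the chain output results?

-6 dBu

Stage 1: overshoot 7 dB → 7/3.5 = 2 dB → -3 dBu.
Stage 2: 4 dB above -7 dBu, reduced 4:1 to 1 dB above → -6 dBu.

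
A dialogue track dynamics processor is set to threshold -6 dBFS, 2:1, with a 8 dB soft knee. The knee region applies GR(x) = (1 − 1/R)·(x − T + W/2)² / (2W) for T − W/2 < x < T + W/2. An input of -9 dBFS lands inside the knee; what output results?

x − T + W/2 = -9 − (-6) + 4 = 1.
GR = (1 − 1/2) × 1² / 16 = 0.5 × 1 / 16 = 0.03125 dB.
Output = -9 − 0.03125 = -9.03125 dBFS.

-9.03125 dBFS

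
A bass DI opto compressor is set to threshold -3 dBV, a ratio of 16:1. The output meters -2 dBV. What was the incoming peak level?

13 dBV

The compressed level sits -2 − (-3) = 1 dB over threshold.
Undo the ratio: input overshoot = 1 × 16 = 16 dB, giving input = 13 dBV.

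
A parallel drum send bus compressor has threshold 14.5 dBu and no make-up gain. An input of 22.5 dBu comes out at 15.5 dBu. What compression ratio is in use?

8:1

Input overshoot = 22.5 − 14.5 = 8 dB; output overshoot = 15.5 − 14.5 = 1 dB.
Ratio = 8 / 1 = 8.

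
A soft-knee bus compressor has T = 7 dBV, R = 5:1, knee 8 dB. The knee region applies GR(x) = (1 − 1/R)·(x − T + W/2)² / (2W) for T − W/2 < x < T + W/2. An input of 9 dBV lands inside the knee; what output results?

x − T + W/2 = 9 − 7 + 4 = 6.
GR = (1 − 1/5) × 6² / 16 = 0.8 × 36 / 16 = 1.8 dB.
Output = 9 − 1.8 = 7.2 dBV.

7.2 dBV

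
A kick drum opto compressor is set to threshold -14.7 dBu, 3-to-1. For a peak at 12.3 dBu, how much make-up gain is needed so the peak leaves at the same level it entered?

Without make-up, output = threshold + overshoot/3 = -14.7 + 9 = -5.7 dBu.
Gap to target: 18 dB.

18 dB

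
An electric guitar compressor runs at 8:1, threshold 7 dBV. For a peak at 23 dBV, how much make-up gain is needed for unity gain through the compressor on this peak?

14 dB

The peak compresses to 7 + 16/8 = 9 dBV.
To reach 23 dBV requires 23 − 9 = 14 dB of make-up.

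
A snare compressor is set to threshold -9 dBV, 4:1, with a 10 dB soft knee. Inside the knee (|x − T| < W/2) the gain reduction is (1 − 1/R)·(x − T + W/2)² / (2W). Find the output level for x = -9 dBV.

x − T + W/2 = -9 − (-9) + 5 = 5.
GR = (1 − 1/4) × 5² / 20 = 0.75 × 25 / 20 = 0.9375 dB.
Output = -9 − 0.9375 = -9.9375 dBV.

-9.9375 dBV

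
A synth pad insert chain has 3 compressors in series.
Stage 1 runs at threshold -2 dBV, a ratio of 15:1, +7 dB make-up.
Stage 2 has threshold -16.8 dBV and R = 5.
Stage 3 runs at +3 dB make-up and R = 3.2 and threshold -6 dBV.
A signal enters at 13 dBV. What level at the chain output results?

Stage 1: 15 dB above -2 dBV, reduced 15:1 to 1 dB above → -1 dBV; +7 dB make-up → 6 dBV.
Stage 2: 6 dBV is 22.8 dB over -16.8 dBV; at 5:1 that becomes 4.56 dB over, giving -12.24 dBV.
Stage 3: -12.24 dBV ≤ -6 dBV, so stage 3 doesn't engage; make-up brings it to -9.24 dBV.

-9.24 dBV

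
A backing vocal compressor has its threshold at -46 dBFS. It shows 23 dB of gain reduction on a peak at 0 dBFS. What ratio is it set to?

Input overshoot = 0 − (-46) = 46 dB.
Output overshoot = 46 − 23 = 23 dB.
Ratio = input overshoot / output overshoot = 46 / 23 = 2.

2:1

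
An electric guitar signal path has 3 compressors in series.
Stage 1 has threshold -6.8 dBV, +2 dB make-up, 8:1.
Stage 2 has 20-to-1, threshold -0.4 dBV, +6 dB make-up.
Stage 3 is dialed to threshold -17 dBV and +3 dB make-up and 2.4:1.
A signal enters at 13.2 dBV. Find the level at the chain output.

-5.375 dBV

Stage 1: 20 dB above -6.8 dBV, reduced 8:1 to 2.5 dB above → -4.3 dBV; +2 dB make-up → -2.3 dBV.
Stage 2: below threshold (-2.3 ≤ -0.4); passes unchanged; make-up brings it to 3.7 dBV.
Stage 3: overshoot 20.7 dB → 20.7/2.4 = 8.625 dB → -8.375 dBV; +3 dB make-up → -5.375 dBV.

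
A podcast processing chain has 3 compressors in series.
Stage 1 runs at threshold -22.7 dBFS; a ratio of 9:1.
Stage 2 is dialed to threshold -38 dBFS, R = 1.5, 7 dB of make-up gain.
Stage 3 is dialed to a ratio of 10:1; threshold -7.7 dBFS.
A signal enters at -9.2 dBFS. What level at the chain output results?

Stage 1: 13.5 dB above -22.7 dBFS, reduced 9:1 to 1.5 dB above → -21.2 dBFS.
Stage 2: 16.8 dB above -38 dBFS, reduced 1.5:1 to 11.2 dB above → -26.8 dBFS; +7 dB make-up → -19.8 dBFS.
Stage 3: -19.8 dBFS is at or below the -7.7 dBFS threshold — no compression; output -19.8 dBFS.

-19.8 dBFS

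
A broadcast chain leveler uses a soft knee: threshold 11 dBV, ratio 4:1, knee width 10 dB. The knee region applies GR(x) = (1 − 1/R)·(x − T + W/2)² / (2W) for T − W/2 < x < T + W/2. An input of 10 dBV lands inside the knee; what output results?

x − T + W/2 = 10 − 11 + 5 = 4.
GR = (1 − 1/4) × 4² / 20 = 0.75 × 16 / 20 = 0.6 dB.
Output = 10 − 0.6 = 9.4 dBV.

9.4 dBV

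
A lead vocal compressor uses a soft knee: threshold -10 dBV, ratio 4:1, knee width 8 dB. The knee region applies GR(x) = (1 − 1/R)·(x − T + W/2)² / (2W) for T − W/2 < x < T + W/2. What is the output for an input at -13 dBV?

x − T + W/2 = -13 − (-10) + 4 = 1.
GR = (1 − 1/4) × 1² / 16 = 0.75 × 1 / 16 = 0.046875 dB.
Output = -13 − 0.046875 = -13.046875 dBV.

-13.046875 dBV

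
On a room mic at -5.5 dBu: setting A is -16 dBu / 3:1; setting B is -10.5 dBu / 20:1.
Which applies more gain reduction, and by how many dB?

A: 10.5 dB over, compressed to 3.5 dB over, so 7 dB of GR.
B: 5 dB over, compressed to 0.25 dB over, so 4.75 dB of GR.
Difference: 2.25 dB in favour of A.

A, by 2.25 dB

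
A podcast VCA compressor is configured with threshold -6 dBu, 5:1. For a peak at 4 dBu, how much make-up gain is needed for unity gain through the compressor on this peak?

Without make-up, output = threshold + overshoot/5 = -6 + 2 = -4 dBu.
Gap to target: 8 dB.

8 dB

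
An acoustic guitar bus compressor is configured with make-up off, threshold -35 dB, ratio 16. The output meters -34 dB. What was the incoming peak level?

-19 dB

That's 1 dB above the -35 dB threshold.
Before 16:1 compression the overshoot was 1 × 16 = 16 dB, so input = -35 + 16 = -19 dB.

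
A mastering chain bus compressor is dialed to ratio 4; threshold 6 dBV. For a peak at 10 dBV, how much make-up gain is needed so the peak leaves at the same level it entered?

Without make-up, output = threshold + overshoot/4 = 6 + 1 = 7 dBV.
Gap to target: 3 dB.

3 dB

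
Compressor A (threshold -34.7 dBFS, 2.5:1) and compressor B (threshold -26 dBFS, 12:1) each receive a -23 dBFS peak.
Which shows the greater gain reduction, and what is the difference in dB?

A: 11.7 dB over, compressed to 4.68 dB over, so 7.02 dB of GR.
B: 3 dB over, compressed to 0.25 dB over, so 2.75 dB of GR.
A applies 4.27 dB more gain reduction.

A, by 4.27 dB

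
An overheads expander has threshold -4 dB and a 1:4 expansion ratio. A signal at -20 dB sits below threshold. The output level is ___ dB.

Undershoot = (-4) − (-20) = 16 dB.
At 1:4, that expands to 64 dB under threshold.
Output = -4 − 64 = -68 dB.

-68 dB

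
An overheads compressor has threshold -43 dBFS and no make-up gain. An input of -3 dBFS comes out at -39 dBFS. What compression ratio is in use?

10:1

Input overshoot = -3 − (-43) = 40 dB; output overshoot = -39 − (-43) = 4 dB.
Ratio = 40 / 4 = 10.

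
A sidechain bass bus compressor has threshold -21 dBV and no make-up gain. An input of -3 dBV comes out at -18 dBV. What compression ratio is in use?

Input overshoot = -3 − (-21) = 18 dB; output overshoot = -18 − (-21) = 3 dB.
Ratio = 18 / 3 = 6.

6:1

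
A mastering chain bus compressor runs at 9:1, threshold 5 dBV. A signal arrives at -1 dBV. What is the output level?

-1 dBV is 6 dB below the 5 dBV threshold, so no gain reduction is applied.
Output = input = -1 dBV.

-1 dBV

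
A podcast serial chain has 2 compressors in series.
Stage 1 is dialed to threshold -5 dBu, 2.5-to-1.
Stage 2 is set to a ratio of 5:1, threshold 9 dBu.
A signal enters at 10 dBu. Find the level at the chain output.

Stage 1: 15 dB above -5 dBu, reduced 2.5:1 to 6 dB above → 1 dBu.
Stage 2: 1 dBu is at or below the 9 dBu threshold — no compression; output 1 dBu.

1 dBu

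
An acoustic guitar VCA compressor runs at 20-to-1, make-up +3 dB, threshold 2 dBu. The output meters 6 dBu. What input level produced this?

Remove make-up: 6 − 3 = 3 dBu.
Post-compression overshoot = 3 − 2 = 1 dB.
Input overshoot = R × output overshoot = 20 dB → input = 2 + 20 = 22 dBu.

22 dBu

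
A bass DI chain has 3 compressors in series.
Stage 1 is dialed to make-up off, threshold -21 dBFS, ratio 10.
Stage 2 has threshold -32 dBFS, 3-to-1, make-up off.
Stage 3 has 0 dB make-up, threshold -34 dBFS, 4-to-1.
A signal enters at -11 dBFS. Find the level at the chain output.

Stage 1: overshoot 10 dB → 10/10 = 1 dB → -20 dBFS.
Stage 2: overshoot 12 dB → 12/3 = 4 dB → -28 dBFS.
Stage 3: -28 dBFS is 6 dB over -34 dBFS; at 4:1 that becomes 1.5 dB over, giving -32.5 dBFS.

-32.5 dBFS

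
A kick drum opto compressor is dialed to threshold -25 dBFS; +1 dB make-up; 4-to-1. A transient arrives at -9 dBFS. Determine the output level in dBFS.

-20 dBFS

The input is 16 dB above the -25 dBFS threshold.
At 4:1 the overshoot is divided by 4, leaving 4 dB above threshold.
Output = -25 + 4 = -21 dBFS; make-up adds 1 dB, giving -20 dBFS.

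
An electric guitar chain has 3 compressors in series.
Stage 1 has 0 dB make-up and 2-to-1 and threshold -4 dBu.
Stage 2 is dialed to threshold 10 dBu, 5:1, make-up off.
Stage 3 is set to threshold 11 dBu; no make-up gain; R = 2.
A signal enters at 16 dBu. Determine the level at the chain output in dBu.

6 dBu

Stage 1: overshoot 20 dB → 20/2 = 10 dB → 6 dBu.
Stage 2: below threshold (6 ≤ 10); passes unchanged; output 6 dBu.
Stage 3: below threshold (6 ≤ 11); passes unchanged; output 6 dBu.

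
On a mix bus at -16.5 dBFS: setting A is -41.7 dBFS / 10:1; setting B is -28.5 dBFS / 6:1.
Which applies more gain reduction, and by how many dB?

A: GR = 25.2 − 25.2/10 = 22.68 dB.
B: GR = 12 − 12/6 = 10 dB.
Difference: 12.68 dB in favour of A.

A, by 12.68 dB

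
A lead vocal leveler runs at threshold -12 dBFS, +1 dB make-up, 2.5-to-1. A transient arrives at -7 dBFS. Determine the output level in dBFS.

-9 dBFS

-7 dBFS sits 5 dB over threshold.
The 5 dB excess becomes 2 dB after 2.5:1 reduction.
So the level is -12 + 2 = -10 dBFS; make-up adds 1 dB, giving -9 dBFS.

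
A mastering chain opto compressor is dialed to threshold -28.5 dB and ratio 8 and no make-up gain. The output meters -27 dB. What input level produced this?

-16.5 dB

That's 1.5 dB above the -28.5 dB threshold.
Undo the ratio: input overshoot = 1.5 × 8 = 12 dB, giving input = -16.5 dB.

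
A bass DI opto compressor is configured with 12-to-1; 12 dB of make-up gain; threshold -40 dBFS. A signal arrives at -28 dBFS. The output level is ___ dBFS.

-27 dBFS

-28 dBFS sits 12 dB over threshold.
12:1 compression reduces that to 12/12 = 1 dB over.
Output = -40 + 1 = -39 dBFS; make-up adds 12 dB, giving -27 dBFS.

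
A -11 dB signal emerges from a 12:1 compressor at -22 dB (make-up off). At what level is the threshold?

Input is 12 dB above T (since output overshoot × R = input overshoot: (-22 − T)·12 = -11 − T gives T = -23 dB).
Check: -23 + (-11 − (-23))/12 = -23 + 1 = -22 dB. ✓

-23 dB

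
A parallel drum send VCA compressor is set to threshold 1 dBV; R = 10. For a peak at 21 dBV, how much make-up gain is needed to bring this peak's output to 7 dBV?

The peak compresses to 1 + 20/10 = 3 dBV.
To reach 7 dBV requires 7 − 3 = 4 dB of make-up.

4 dB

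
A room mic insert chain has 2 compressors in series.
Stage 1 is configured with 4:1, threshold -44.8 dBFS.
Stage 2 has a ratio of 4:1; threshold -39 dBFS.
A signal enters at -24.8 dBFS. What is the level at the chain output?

Stage 1: 20 dB above -44.8 dBFS, reduced 4:1 to 5 dB above → -39.8 dBFS.
Stage 2: -39.8 dBFS is at or below the -39 dBFS threshold — no compression; output -39.8 dBFS.

-39.8 dBFS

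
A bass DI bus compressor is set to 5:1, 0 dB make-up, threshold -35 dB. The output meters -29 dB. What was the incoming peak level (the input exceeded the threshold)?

That's 6 dB above the -35 dB threshold.
Undo the ratio: input overshoot = 6 × 5 = 30 dB, giving input = -5 dB.

-5 dB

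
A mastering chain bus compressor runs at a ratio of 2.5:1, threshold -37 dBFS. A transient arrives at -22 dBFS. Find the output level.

-31 dBFS

The input is 15 dB above the -37 dBFS threshold.
2.5:1 compression reduces that to 15/2.5 = 6 dB over.
Output = -37 + 6 = -31 dBFS.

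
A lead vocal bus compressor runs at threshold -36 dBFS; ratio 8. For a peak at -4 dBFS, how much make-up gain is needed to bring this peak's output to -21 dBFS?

The peak compresses to -36 + 32/8 = -32 dBFS.
To reach -21 dBFS requires -21 − (-32) = 11 dB of make-up.

11 dB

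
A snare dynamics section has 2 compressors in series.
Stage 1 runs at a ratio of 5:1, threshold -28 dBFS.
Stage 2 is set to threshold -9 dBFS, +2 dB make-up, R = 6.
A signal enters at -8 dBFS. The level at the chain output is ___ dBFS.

-22 dBFS

Stage 1: -8 dBFS is 20 dB over -28 dBFS; at 5:1 that becomes 4 dB over, giving -24 dBFS.
Stage 2: below threshold (-24 ≤ -9); passes unchanged; make-up brings it to -22 dBFS.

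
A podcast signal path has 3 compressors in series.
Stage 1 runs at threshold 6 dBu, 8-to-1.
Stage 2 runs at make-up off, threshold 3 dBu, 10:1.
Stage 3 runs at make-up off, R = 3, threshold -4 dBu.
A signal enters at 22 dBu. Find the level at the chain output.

-1.5 dBu

Stage 1: 22 dBu is 16 dB over 6 dBu; at 8:1 that becomes 2 dB over, giving 8 dBu.
Stage 2: overshoot 5 dB → 5/10 = 0.5 dB → 3.5 dBu.
Stage 3: 7.5 dB above -4 dBu, reduced 3:1 to 2.5 dB above → -1.5 dBu.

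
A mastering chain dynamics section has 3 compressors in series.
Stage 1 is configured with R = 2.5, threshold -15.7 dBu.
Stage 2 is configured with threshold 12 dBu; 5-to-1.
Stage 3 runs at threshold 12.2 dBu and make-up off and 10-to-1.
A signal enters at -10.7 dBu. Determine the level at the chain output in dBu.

-13.7 dBu

Stage 1: overshoot 5 dB → 5/2.5 = 2 dB → -13.7 dBu.
Stage 2: -13.7 dBu ≤ 12 dBu, so stage 2 doesn't engage; output -13.7 dBu.
Stage 3: -13.7 dBu is at or below the 12.2 dBu threshold — no compression; output -13.7 dBu.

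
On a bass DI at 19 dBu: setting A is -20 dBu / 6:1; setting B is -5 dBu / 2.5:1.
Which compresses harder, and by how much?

A: GR = 39 − 39/6 = 32.5 dB.
B: GR = 24 − 24/2.5 = 14.4 dB.
Difference: 18.1 dB in favour of A.

A, by 18.1 dB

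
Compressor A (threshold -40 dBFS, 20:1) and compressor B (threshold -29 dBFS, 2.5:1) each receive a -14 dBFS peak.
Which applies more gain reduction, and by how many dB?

A: overshoot 26 dB → output overshoot 1.3 dB → GR 24.7 dB.
B: overshoot 15 dB → output overshoot 6 dB → GR 9 dB.
Difference: 15.7 dB in favour of A.

A, by 15.7 dB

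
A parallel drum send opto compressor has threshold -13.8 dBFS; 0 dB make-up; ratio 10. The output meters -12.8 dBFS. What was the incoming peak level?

-3.8 dBFS

That's 1 dB above the -13.8 dBFS threshold.
Before 10:1 compression the overshoot was 1 × 10 = 10 dB, so input = -13.8 + 10 = -3.8 dBFS.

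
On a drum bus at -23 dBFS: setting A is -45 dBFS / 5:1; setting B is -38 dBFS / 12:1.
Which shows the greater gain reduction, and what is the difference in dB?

A: 22 dB over, compressed to 4.4 dB over, so 17.6 dB of GR.
B: 15 dB over, compressed to 1.25 dB over, so 13.75 dB of GR.
Difference: 3.85 dB in favour of A.

A, by 3.85 dB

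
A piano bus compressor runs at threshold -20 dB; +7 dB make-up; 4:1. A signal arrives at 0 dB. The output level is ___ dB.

0 dB sits 20 dB over threshold.
At 4:1 the overshoot is divided by 4, leaving 5 dB above threshold.
Output = -20 + 5 = -15 dB; make-up adds 7 dB, giving -8 dB.

-8 dB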